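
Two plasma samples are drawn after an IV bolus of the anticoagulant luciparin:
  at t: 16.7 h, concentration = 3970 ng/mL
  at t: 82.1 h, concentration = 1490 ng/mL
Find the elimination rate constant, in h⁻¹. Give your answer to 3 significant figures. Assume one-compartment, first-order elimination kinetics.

k = ln(C₁/C₂) / (t₂ − t₁) = ln(3970/1490) / (82.1 − 16.7)
  = 0.9800 / 65.40 = 0.01498 h⁻¹

0.0150 h⁻¹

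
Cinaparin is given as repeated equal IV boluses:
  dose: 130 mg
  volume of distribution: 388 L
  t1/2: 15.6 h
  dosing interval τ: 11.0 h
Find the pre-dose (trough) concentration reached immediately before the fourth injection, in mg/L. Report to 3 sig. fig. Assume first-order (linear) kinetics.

C₀ per dose = Dose / Vd = 130 / 388 = 0.3351 mg/L
k = ln2 / t½ = 0.693147 / 15.6 = 0.04443 h⁻¹
Fraction remaining after one interval: r = e^(−kτ) = e^(−0.04443 × 11.0) = 0.6134
Before dose 4, 3 doses have been given (aged 1τ, 2τ, 3τ).
C_trough = C₀ × (r + r² + … + r^3) = C₀ × r(1−r^3)/(1−r)
        = 0.3351 × 0.6134 × (1 − 0.2308) / (1 − 0.6134) = 0.4090 mg/L

0.409 mg/L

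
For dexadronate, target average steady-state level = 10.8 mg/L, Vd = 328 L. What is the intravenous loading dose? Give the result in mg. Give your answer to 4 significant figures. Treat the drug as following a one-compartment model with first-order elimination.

3542 mg

LD = Css × Vd = 10.8 × 328 = 3542 mg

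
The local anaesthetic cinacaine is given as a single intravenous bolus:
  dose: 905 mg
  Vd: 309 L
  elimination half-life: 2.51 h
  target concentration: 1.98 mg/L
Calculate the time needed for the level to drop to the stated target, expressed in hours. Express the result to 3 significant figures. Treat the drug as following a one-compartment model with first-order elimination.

C₀ = Dose / Vd = 905.0 / 309 = 2.929 mg/L
k = ln2 / t½ = 0.693147 / 2.51 = 0.2762 h⁻¹
t = ln(C₀ / C) / k = ln(2.929 / 1.98) / 0.2762
  = ln(1.479) / 0.2762 = 0.3914 / 0.2762 = 1.417 h

1.42 h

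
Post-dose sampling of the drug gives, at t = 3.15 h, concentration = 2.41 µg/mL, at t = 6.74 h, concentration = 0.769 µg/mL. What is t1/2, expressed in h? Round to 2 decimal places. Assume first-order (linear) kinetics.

k = ln(C₁/C₂) / (t₂ − t₁) = ln(2.41/0.769) / (6.74 − 3.15)
  = 1.142 / 3.590 = 0.3181 h⁻¹
t½ = ln2 / k = 0.693147 / 0.3181 = 2.179 h

2.18 h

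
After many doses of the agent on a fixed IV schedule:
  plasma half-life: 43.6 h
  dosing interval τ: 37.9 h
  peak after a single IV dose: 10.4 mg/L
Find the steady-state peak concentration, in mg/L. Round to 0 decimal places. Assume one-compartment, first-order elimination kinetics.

23 mg/L

k = ln2 / t½ = 0.693147 / 43.6 = 0.01590 h⁻¹
e^(−kτ) = e^(−0.01590 × 37.9) = 0.5474
Accumulation ratio R = 1 / (1 − e^(−kτ)) = 1 / (1 − 0.5474) = 2.209
Steady-state peak = C₀ × R = 10.4 × 2.209 = 22.97 mg/L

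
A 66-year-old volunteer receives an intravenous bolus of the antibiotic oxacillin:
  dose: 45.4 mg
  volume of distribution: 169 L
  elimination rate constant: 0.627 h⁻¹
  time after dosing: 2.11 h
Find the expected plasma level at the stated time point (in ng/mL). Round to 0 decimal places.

72 ng/mL

C₀ = Dose / Vd = 45.40 / 169 = 0.2686 mg/L
C = C₀ · e^(−k·t) = 0.2686 × e^(−0.6270 × 2.11)
  = 0.2686 × 0.2663 = 0.07153 mg/L
Convert: 0.07153 mg/L × 1000 = 71.53 ng/mL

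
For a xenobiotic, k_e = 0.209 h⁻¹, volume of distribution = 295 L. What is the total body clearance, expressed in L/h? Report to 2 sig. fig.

62 L/h

CL = k × Vd = 0.209 × 295 = 61.66 L/h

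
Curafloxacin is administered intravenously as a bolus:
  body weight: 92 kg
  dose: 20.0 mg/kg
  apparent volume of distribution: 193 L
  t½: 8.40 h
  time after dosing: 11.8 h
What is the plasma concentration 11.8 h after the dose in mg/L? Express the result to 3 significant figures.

Total dose = 20.0 × 92 = 1840 mg
C₀ = Dose / Vd = 1840 / 193 = 9.534 mg/L
k = ln2 / t½ = 0.693147 / 8.40 = 0.08252 h⁻¹
C = C₀ · e^(−k·t) = 9.534 × e^(−0.08252 × 11.8)
  = 9.534 × 0.3777 = 3.601 mg/L

3.60 mg/L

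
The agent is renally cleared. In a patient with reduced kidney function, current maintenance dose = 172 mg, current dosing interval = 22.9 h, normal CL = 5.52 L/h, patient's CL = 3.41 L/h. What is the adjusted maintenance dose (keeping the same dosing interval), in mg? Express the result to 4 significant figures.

To keep the same average steady-state level, dosing rate must scale with clearance.
CL ratio = 3.41 / 5.52 = 0.6178
New dose (same interval) = 172 × 0.6178 = 106.3 mg

106.3 mg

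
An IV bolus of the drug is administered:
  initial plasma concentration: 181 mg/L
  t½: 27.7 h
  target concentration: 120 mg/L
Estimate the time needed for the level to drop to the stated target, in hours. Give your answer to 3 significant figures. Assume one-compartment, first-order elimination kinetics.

k = ln2 / t½ = 0.693147 / 27.7 = 0.02502 h⁻¹
t = ln(C₀ / C) / k = ln(181.0 / 120) / 0.02502
  = ln(1.508) / 0.02502 = 0.4108 / 0.02502 = 16.42 h

16.4 h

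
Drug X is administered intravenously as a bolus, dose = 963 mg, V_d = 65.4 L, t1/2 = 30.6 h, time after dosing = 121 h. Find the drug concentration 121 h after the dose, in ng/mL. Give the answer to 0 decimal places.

950 ng/mL

C₀ = Dose / Vd = 963.0 / 65.4 = 14.72 mg/L
k = ln2 / t½ = 0.693147 / 30.6 = 0.02265 h⁻¹
C = C₀ · e^(−k·t) = 14.72 × e^(−0.02265 × 121)
  = 14.72 × 0.06453 = 0.9499 mg/L
Convert: 0.9499 mg/L × 1000 = 949.9 ng/mL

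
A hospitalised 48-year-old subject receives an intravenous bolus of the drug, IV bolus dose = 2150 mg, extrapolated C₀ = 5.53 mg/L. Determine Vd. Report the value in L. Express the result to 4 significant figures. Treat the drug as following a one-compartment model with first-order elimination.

388.8 L

Vd = Dose / C₀ = 2150 / 5.53 = 388.8 L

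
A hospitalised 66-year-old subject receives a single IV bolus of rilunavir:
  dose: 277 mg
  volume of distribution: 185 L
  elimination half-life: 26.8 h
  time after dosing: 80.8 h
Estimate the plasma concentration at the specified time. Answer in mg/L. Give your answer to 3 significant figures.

0.185 mg/L

C₀ = Dose / Vd = 277.0 / 185 = 1.497 mg/L
k = ln2 / t½ = 0.693147 / 26.8 = 0.02586 h⁻¹
C = C₀ · e^(−k·t) = 1.497 × e^(−0.02586 × 80.8)
  = 1.497 × 0.1238 = 0.1853 mg/L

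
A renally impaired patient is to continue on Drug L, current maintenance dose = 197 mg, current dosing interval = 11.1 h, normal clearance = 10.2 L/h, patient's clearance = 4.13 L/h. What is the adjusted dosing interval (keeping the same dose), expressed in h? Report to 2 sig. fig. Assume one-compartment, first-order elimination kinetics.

To keep the same average steady-state level, dosing rate must scale with clearance.
CL ratio = 4.13 / 10.2 = 0.4049
New interval (same dose) = 11.1 / 0.4049 = 27.41 h

27 h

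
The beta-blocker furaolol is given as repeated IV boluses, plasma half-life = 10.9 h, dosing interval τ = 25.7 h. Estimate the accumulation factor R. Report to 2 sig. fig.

1.2

k = ln2 / t½ = 0.693147 / 10.9 = 0.06359 h⁻¹
e^(−kτ) = e^(−0.06359 × 25.7) = 0.1951
Accumulation ratio R = 1 / (1 − e^(−kτ)) = 1 / (1 − 0.1951) = 1.242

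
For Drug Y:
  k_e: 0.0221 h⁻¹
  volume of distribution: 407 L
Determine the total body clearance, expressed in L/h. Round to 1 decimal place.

9.0 L/h

CL = k × Vd = 0.0221 × 407 = 8.995 L/h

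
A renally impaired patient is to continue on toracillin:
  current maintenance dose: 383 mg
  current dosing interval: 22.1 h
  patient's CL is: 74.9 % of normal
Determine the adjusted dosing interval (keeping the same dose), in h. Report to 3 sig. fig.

To keep the same average steady-state level, dosing rate must scale with clearance.
CL ratio = 74.9 / 100 = 0.7490
New interval (same dose) = 22.1 / 0.7490 = 29.51 h

29.5 h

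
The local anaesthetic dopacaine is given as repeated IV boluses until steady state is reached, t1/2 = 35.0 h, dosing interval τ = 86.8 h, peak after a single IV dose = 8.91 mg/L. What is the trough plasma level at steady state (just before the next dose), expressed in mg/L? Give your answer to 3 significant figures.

k = ln2 / t½ = 0.693147 / 35.0 = 0.01980 h⁻¹
e^(−kτ) = e^(−0.01980 × 86.8) = 0.1793
Accumulation ratio R = 1 / (1 − e^(−kτ)) = 1 / (1 − 0.1793) = 1.218
Steady-state trough = C₀ × R × e^(−kτ) = 8.91 × 1.218 × 0.1793 = 1.946 mg/L

1.95 mg/L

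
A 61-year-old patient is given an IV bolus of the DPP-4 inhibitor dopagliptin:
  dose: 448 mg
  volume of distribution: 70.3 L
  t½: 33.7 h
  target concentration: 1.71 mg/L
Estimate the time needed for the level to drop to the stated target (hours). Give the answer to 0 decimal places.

64 h

C₀ = Dose / Vd = 448.0 / 70.3 = 6.373 mg/L
k = ln2 / t½ = 0.693147 / 33.7 = 0.02057 h⁻¹
t = ln(C₀ / C) / k = ln(6.373 / 1.71) / 0.02057
  = ln(3.727) / 0.02057 = 1.316 / 0.02057 = 63.98 h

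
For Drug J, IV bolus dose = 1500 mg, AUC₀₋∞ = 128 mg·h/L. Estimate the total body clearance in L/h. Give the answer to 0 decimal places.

CL = Dose / AUC = 1500 / 128 = 11.72 L/h

12 L/h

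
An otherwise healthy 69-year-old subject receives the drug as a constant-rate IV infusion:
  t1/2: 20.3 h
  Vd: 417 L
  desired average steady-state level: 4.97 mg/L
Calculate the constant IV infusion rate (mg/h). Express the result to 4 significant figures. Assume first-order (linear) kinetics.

70.77 mg/h

k = ln2 / t½ = 0.693147 / 20.3 = 0.03415 h⁻¹
CL = k × Vd = 0.03415 × 417 = 14.24 L/h
At steady state, infusion rate R₀ = Css × CL = 4.97 × 14.24 = 70.77 mg/h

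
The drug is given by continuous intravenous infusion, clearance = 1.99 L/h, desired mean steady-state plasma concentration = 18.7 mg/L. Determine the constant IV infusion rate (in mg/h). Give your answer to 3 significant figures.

At steady state, infusion rate R₀ = Css × CL = 18.7 × 1.990 = 37.21 mg/h

37.2 mg/h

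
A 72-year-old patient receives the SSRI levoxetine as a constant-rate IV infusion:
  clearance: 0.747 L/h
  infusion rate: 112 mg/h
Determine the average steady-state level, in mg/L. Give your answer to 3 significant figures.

150 mg/L

At steady state Css = R₀ / CL = 112 / 0.7470 = 149.9 mg/L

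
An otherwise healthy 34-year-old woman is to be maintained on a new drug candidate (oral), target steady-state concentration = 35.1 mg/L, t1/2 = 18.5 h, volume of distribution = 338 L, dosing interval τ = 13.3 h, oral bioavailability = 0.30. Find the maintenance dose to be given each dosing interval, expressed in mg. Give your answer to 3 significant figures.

k = ln2 / t½ = 0.693147 / 18.5 = 0.03747 h⁻¹
CL = k × Vd = 0.03747 × 338 = 12.66 L/h
At steady state, F × (Dose/τ) = Css × CL.
Dose = Css × CL × τ / F = 35.1 × 12.66 × 13.3 / 0.30 = 19700 mg

19700 mg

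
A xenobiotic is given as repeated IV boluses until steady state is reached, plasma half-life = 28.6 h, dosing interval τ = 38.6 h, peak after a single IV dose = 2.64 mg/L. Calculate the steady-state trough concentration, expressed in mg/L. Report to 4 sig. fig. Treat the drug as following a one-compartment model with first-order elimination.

k = ln2 / t½ = 0.693147 / 28.6 = 0.02424 h⁻¹
e^(−kτ) = e^(−0.02424 × 38.6) = 0.3923
Accumulation ratio R = 1 / (1 − e^(−kτ)) = 1 / (1 − 0.3923) = 1.646
Steady-state trough = C₀ × R × e^(−kτ) = 2.64 × 1.646 × 0.3923 = 1.705 mg/L

1.705 mg/L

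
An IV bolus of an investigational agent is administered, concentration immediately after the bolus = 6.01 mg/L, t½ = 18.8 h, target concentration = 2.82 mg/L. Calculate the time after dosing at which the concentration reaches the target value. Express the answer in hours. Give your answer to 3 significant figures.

20.5 h

k = ln2 / t½ = 0.693147 / 18.8 = 0.03687 h⁻¹
t = ln(C₀ / C) / k = ln(6.010 / 2.82) / 0.03687
  = ln(2.131) / 0.03687 = 0.7566 / 0.03687 = 20.52 h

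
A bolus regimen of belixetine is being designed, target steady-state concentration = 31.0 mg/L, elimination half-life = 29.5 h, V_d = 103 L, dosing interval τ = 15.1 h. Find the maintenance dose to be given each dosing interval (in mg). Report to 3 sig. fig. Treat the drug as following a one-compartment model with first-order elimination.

1130 mg

k = ln2 / t½ = 0.693147 / 29.5 = 0.02350 h⁻¹
CL = k × Vd = 0.02350 × 103 = 2.421 L/h
At steady state, Dose/τ = Css × CL.
Dose = Css × CL × τ = 31.0 × 2.421 × 15.1 = 1133 mg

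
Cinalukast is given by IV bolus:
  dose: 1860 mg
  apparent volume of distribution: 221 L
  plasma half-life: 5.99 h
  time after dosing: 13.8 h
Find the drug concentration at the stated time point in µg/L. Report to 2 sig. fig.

C₀ = Dose / Vd = 1860 / 221 = 8.416 mg/L
k = ln2 / t½ = 0.693147 / 5.99 = 0.1157 h⁻¹
C = C₀ · e^(−k·t) = 8.416 × e^(−0.1157 × 13.8)
  = 8.416 × 0.2026 = 1.705 mg/L
Convert: 1.705 mg/L × 1000 = 1705 µg/L

1700 µg/L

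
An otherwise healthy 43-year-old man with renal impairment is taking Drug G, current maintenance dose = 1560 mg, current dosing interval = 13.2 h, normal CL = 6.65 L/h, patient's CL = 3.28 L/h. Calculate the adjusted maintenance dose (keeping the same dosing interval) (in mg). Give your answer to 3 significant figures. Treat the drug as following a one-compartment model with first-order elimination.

To keep the same average steady-state level, dosing rate must scale with clearance.
CL ratio = 3.28 / 6.65 = 0.4932
New dose (same interval) = 1560 × 0.4932 = 769.4 mg

769 mg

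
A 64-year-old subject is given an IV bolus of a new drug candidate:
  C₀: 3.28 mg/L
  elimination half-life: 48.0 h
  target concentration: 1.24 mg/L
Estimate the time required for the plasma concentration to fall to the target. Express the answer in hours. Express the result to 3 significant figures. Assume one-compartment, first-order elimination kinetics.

k = ln2 / t½ = 0.693147 / 48.0 = 0.01444 h⁻¹
t = ln(C₀ / C) / k = ln(3.280 / 1.24) / 0.01444
  = ln(2.645) / 0.01444 = 0.9727 / 0.01444 = 67.36 h

67.4 h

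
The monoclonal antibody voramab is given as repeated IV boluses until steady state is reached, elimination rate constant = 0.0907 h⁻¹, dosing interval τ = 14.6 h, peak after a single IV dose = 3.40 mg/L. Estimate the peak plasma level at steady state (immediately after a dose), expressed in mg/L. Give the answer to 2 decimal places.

4.63 mg/L

e^(−kτ) = e^(−0.09070 × 14.6) = 0.2660
Accumulation ratio R = 1 / (1 − e^(−kτ)) = 1 / (1 − 0.2660) = 1.362
Steady-state peak = C₀ × R = 3.40 × 1.362 = 4.631 mg/L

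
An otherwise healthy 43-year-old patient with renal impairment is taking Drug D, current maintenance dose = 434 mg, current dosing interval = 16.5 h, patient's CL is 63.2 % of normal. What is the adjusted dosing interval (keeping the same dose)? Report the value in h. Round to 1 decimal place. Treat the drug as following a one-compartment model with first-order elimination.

To keep the same average steady-state level, dosing rate must scale with clearance.
CL ratio = 63.2 / 100 = 0.6320
New interval (same dose) = 16.5 / 0.6320 = 26.11 h

26.1 h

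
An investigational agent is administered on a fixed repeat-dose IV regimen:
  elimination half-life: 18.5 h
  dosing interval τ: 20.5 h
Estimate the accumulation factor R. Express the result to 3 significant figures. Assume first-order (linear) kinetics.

1.87

k = ln2 / t½ = 0.693147 / 18.5 = 0.03747 h⁻¹
e^(−kτ) = e^(−0.03747 × 20.5) = 0.4639
Accumulation ratio R = 1 / (1 − e^(−kτ)) = 1 / (1 − 0.4639) = 1.865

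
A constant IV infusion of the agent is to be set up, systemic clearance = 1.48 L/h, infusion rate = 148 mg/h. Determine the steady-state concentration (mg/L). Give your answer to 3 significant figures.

100 mg/L

At steady state Css = R₀ / CL = 148 / 1.480 = 100.0 mg/L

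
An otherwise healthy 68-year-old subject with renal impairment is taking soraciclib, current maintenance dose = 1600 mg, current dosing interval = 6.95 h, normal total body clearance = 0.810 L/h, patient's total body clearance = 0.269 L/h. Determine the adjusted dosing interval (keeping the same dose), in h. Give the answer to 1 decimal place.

To keep the same average steady-state level, dosing rate must scale with clearance.
CL ratio = 0.269 / 0.810 = 0.3321
New interval (same dose) = 6.95 / 0.3321 = 20.93 h

20.9 h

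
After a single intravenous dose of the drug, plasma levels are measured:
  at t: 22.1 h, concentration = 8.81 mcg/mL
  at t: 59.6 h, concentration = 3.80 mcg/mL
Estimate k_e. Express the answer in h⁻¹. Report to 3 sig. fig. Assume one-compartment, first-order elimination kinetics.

0.0224 h⁻¹

k = ln(C₁/C₂) / (t₂ − t₁) = ln(8.81/3.80) / (59.6 − 22.1)
  = 0.8409 / 37.50 = 0.02242 h⁻¹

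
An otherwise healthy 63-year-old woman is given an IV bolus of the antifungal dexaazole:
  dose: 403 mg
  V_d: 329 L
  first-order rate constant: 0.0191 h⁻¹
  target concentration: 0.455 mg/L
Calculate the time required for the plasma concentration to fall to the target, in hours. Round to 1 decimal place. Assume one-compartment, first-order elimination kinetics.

51.9 h

C₀ = Dose / Vd = 403.0 / 329 = 1.225 mg/L
t = ln(C₀ / C) / k = ln(1.225 / 0.455) / 0.01910
  = ln(2.692) / 0.01910 = 0.9903 / 0.01910 = 51.85 h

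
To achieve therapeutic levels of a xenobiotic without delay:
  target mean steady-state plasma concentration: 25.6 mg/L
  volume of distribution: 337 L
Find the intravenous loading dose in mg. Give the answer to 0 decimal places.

LD = Css × Vd = 25.6 × 337 = 8627 mg

8627 mg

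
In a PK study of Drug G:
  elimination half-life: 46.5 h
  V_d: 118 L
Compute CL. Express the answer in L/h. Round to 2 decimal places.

1.76 L/h

k = ln2 / t½ = 0.693147 / 46.5 = 0.01491 h⁻¹
CL = k × Vd = 0.01491 × 118 = 1.759 L/h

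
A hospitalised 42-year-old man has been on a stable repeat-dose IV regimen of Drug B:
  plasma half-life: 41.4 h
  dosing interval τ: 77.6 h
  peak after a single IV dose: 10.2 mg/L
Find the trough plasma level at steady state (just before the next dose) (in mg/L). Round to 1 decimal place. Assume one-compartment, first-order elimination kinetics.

3.8 mg/L

k = ln2 / t½ = 0.693147 / 41.4 = 0.01674 h⁻¹
e^(−kτ) = e^(−0.01674 × 77.6) = 0.2728
Accumulation ratio R = 1 / (1 − e^(−kτ)) = 1 / (1 − 0.2728) = 1.375
Steady-state trough = C₀ × R × e^(−kτ) = 10.2 × 1.375 × 0.2728 = 3.826 mg/L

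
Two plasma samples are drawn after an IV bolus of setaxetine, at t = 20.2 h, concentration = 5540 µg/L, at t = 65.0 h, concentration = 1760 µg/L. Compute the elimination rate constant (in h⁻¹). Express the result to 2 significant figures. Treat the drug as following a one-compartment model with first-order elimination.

0.026 h⁻¹

k = ln(C₁/C₂) / (t₂ − t₁) = ln(5540/1760) / (65.0 − 20.2)
  = 1.147 / 44.80 = 0.02560 h⁻¹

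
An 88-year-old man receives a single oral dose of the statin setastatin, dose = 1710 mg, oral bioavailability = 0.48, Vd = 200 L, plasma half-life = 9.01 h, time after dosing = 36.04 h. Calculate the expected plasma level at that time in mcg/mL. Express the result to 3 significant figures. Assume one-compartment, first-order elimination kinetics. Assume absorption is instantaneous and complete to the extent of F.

0.257 mcg/mL

Amount reaching circulation = F × Dose = 0.48 × 1710 = 820.8 mg
C₀ = F·Dose / Vd = 820.8 / 200 = 4.104 mg/L
k = ln2 / t½ = 0.693147 / 9.01 = 0.07693 h⁻¹
t / t½ = 36.04 / 9.01 = 4 half-lives
C = C₀ × (1/2)^4 = 4.104 × 0.06250 = 0.2565 mg/L
(0.2565 mg/L = 0.2565 mcg/mL)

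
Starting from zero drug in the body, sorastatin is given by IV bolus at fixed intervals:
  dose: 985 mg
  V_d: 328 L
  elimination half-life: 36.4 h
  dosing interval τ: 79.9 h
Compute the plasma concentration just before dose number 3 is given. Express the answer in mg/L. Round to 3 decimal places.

C₀ per dose = Dose / Vd = 985 / 328 = 3.003 mg/L
k = ln2 / t½ = 0.693147 / 36.4 = 0.01904 h⁻¹
Fraction remaining after one interval: r = e^(−kτ) = e^(−0.01904 × 79.9) = 0.2184
Before dose 3, 2 doses have been given (aged 1τ, 2τ).
C_trough = C₀ × (r + r²) = 3.003 × (0.2184 + 0.04770) = 0.7991 mg/L

0.799 mg/L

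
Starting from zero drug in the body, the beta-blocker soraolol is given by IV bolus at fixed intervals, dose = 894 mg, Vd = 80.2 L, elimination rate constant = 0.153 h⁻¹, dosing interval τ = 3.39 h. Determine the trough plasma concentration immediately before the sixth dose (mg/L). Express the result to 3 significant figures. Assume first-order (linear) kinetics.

15.2 mg/L

C₀ per dose = Dose / Vd = 894 / 80.2 = 11.15 mg/L
Fraction remaining after one interval: r = e^(−kτ) = e^(−0.1530 × 3.39) = 0.5953
Before dose 6, 5 doses have been given (aged 1τ, 2τ, 3τ, 4τ, 5τ).
C_trough = C₀ × (r + r² + … + r^5) = C₀ × r(1−r^5)/(1−r)
        = 11.15 × 0.5953 × (1 − 0.07476) / (1 − 0.5953) = 15.18 mg/L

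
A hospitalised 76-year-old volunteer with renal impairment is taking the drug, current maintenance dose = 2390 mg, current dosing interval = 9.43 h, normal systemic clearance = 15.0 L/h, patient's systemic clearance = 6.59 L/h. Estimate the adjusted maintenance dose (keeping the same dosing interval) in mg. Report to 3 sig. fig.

1050 mg

To keep the same average steady-state level, dosing rate must scale with clearance.
CL ratio = 6.59 / 15.0 = 0.4393
New dose (same interval) = 2390 × 0.4393 = 1050 mg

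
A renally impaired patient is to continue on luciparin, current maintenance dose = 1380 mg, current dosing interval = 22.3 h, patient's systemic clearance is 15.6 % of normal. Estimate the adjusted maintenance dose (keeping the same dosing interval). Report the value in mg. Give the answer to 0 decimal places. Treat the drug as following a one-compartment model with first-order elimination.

215 mg

To keep the same average steady-state level, dosing rate must scale with clearance.
CL ratio = 15.6 / 100 = 0.1560
New dose (same interval) = 1380 × 0.1560 = 215.3 mg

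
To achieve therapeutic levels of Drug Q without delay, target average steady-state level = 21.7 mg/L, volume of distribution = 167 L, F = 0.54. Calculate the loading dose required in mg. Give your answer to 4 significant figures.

6711 mg

LD = Css × Vd / F = 21.7 × 167 / 0.54 = 6711 mg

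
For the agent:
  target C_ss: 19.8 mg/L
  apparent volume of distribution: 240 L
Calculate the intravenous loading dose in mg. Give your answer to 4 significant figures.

LD = Css × Vd = 19.8 × 240 = 4752 mg

4752 mg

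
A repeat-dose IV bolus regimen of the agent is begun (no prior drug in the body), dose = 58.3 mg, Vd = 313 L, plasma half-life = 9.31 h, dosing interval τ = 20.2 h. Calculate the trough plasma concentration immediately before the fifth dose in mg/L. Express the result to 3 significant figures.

0.0531 mg/L

C₀ per dose = Dose / Vd = 58.3 / 313 = 0.1863 mg/L
k = ln2 / t½ = 0.693147 / 9.31 = 0.07445 h⁻¹
Fraction remaining after one interval: r = e^(−kτ) = e^(−0.07445 × 20.2) = 0.2223
Before dose 5, 4 doses have been given (aged 1τ, 2τ, 3τ, 4τ).
C_trough = C₀ × (r + r² + … + r^4) = C₀ × r(1−r^4)/(1−r)
        = 0.1863 × 0.2223 × (1 − 0.002442) / (1 − 0.2223) = 0.05312 mg/L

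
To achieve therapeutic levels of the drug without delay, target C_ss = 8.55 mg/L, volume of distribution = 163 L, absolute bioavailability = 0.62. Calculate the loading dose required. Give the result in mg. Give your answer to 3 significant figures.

2250 mg

LD = Css × Vd / F = 8.55 × 163 / 0.62 = 2248 mg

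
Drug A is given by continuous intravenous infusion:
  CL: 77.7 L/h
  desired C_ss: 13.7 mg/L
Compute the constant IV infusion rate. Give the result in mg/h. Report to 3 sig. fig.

At steady state, infusion rate R₀ = Css × CL = 13.7 × 77.70 = 1064 mg/h

1060 mg/h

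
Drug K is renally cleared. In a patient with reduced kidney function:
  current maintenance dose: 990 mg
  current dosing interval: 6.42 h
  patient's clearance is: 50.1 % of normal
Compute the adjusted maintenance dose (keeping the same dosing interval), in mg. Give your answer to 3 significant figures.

To keep the same average steady-state level, dosing rate must scale with clearance.
CL ratio = 50.1 / 100 = 0.5010
New dose (same interval) = 990 × 0.5010 = 496.0 mg

496 mg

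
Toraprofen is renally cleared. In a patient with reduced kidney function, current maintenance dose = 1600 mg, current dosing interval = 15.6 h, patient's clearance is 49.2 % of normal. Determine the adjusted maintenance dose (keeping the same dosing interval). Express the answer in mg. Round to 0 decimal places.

787 mg

To keep the same average steady-state level, dosing rate must scale with clearance.
CL ratio = 49.2 / 100 = 0.4920
New dose (same interval) = 1600 × 0.4920 = 787.2 mg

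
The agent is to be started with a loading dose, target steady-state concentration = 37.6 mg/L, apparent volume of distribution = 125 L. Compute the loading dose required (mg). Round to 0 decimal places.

4700 mg

LD = Css × Vd = 37.6 × 125 = 4700 mg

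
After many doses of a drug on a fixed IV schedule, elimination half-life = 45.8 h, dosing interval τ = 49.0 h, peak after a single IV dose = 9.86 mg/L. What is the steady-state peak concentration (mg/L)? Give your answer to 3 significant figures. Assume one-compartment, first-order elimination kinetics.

k = ln2 / t½ = 0.693147 / 45.8 = 0.01513 h⁻¹
e^(−kτ) = e^(−0.01513 × 49.0) = 0.4765
Accumulation ratio R = 1 / (1 − e^(−kτ)) = 1 / (1 − 0.4765) = 1.910
Steady-state peak = C₀ × R = 9.86 × 1.910 = 18.83 mg/L

18.8 mg/L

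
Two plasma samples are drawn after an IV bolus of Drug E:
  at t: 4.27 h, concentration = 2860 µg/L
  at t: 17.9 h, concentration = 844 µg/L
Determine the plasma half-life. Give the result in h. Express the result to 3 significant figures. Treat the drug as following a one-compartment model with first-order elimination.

7.74 h

k = ln(C₁/C₂) / (t₂ − t₁) = ln(2860/844) / (17.9 − 4.27)
  = 1.220 / 13.63 = 0.08951 h⁻¹
t½ = ln2 / k = 0.693147 / 0.08951 = 7.744 h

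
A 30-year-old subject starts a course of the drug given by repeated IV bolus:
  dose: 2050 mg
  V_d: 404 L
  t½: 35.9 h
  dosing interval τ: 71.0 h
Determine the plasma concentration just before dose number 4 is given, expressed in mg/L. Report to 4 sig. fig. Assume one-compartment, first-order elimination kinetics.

C₀ per dose = Dose / Vd = 2050 / 404 = 5.074 mg/L
k = ln2 / t½ = 0.693147 / 35.9 = 0.01931 h⁻¹
Fraction remaining after one interval: r = e^(−kτ) = e^(−0.01931 × 71.0) = 0.2539
Before dose 4, 3 doses have been given (aged 1τ, 2τ, 3τ).
C_trough = C₀ × (r + r² + … + r^3) = C₀ × r(1−r^3)/(1−r)
        = 5.074 × 0.2539 × (1 − 0.01637) / (1 − 0.2539) = 1.698 mg/L

1.698 mg/L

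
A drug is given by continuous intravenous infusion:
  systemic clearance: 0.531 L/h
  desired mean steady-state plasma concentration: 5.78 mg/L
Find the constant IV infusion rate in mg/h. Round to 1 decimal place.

At steady state, infusion rate R₀ = Css × CL = 5.78 × 0.5310 = 3.069 mg/h

3.1 mg/h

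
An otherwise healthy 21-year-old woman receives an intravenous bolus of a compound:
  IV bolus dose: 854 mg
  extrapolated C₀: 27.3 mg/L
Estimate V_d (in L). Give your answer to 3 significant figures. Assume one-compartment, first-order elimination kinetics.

31.3 L

Vd = Dose / C₀ = 854.0 / 27.3 = 31.28 L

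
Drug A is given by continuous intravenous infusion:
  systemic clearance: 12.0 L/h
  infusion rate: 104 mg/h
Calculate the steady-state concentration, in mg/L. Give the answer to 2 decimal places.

At steady state Css = R₀ / CL = 104 / 12.00 = 8.667 mg/L

8.67 mg/L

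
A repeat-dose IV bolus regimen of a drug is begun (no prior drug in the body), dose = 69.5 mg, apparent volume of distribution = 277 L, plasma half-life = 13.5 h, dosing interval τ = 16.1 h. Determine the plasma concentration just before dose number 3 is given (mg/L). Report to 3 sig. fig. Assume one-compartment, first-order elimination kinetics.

0.158 mg/L

C₀ per dose = Dose / Vd = 69.5 / 277 = 0.2509 mg/L
k = ln2 / t½ = 0.693147 / 13.5 = 0.05134 h⁻¹
Fraction remaining after one interval: r = e^(−kτ) = e^(−0.05134 × 16.1) = 0.4375
Before dose 3, 2 doses have been given (aged 1τ, 2τ).
C_trough = C₀ × (r + r²) = 0.2509 × (0.4375 + 0.1914) = 0.1578 mg/L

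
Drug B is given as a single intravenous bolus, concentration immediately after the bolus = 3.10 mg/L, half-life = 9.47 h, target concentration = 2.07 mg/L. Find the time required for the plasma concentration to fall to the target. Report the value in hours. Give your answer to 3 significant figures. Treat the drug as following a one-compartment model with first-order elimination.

k = ln2 / t½ = 0.693147 / 9.47 = 0.07319 h⁻¹
t = ln(C₀ / C) / k = ln(3.100 / 2.07) / 0.07319
  = ln(1.498) / 0.07319 = 0.4041 / 0.07319 = 5.521 h

5.52 h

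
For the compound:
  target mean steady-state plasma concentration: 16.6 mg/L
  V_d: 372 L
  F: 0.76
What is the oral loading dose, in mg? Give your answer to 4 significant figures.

8125 mg

LD = Css × Vd / F = 16.6 × 372 / 0.76 = 8125 mg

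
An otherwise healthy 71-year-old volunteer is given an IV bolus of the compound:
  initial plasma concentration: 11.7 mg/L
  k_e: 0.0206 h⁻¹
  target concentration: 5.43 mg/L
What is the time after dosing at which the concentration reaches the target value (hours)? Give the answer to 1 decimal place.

t = ln(C₀ / C) / k = ln(11.70 / 5.43) / 0.02060
  = ln(2.155) / 0.02060 = 0.7678 / 0.02060 = 37.27 h

37.3 h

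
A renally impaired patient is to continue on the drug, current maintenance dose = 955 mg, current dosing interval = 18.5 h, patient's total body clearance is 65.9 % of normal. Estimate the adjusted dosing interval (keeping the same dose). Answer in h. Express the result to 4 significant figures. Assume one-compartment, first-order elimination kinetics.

To keep the same average steady-state level, dosing rate must scale with clearance.
CL ratio = 65.9 / 100 = 0.6590
New interval (same dose) = 18.5 / 0.6590 = 28.07 h

28.07 h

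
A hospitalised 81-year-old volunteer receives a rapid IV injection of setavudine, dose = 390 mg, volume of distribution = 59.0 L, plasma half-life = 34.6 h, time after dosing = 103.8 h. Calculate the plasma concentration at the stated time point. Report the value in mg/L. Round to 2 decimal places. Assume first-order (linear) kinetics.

0.83 mg/L

C₀ = Dose / Vd = 390.0 / 59.0 = 6.610 mg/L
k = ln2 / t½ = 0.693147 / 34.6 = 0.02003 h⁻¹
t / t½ = 103.8 / 34.6 = 3 half-lives
C = C₀ × (1/2)^3 = 6.610 × 0.1250 = 0.8263 mg/L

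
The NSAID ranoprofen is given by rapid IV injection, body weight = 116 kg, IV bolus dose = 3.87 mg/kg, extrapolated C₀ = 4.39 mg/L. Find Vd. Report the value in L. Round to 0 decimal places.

Dose = 3.87 × 116 = 448.9 mg
Vd = Dose / C₀ = 448.9 / 4.39 = 102.3 L

102 L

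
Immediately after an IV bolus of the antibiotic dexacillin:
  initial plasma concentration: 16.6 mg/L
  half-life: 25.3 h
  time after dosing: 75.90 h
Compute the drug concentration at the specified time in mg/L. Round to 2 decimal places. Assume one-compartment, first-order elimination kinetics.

2.08 mg/L

k = ln2 / t½ = 0.693147 / 25.3 = 0.02740 h⁻¹
t / t½ = 75.90 / 25.3 = 3 half-lives
C = C₀ × (1/2)^3 = 16.60 × 0.1250 = 2.075 mg/L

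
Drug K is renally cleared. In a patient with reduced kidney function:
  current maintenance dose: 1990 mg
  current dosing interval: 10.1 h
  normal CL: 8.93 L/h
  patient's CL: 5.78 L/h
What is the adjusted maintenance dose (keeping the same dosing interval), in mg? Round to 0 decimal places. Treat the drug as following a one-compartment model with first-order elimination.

1288 mg

To keep the same average steady-state level, dosing rate must scale with clearance.
CL ratio = 5.78 / 8.93 = 0.6473
New dose (same interval) = 1990 × 0.6473 = 1288 mg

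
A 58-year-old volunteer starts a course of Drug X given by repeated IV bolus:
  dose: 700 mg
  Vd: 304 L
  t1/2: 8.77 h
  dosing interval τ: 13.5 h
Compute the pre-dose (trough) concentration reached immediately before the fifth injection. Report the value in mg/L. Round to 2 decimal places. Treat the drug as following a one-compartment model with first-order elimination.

C₀ per dose = Dose / Vd = 700 / 304 = 2.303 mg/L
k = ln2 / t½ = 0.693147 / 8.77 = 0.07904 h⁻¹
Fraction remaining after one interval: r = e^(−kτ) = e^(−0.07904 × 13.5) = 0.3440
Before dose 5, 4 doses have been given (aged 1τ, 2τ, 3τ, 4τ).
C_trough = C₀ × (r + r² + … + r^4) = C₀ × r(1−r^4)/(1−r)
        = 2.303 × 0.3440 × (1 − 0.01400) / (1 − 0.3440) = 1.191 mg/L

1.19 mg/L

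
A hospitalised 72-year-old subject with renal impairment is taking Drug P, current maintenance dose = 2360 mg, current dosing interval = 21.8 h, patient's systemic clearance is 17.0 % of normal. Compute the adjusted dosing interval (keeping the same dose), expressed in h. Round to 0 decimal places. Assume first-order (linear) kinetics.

To keep the same average steady-state level, dosing rate must scale with clearance.
CL ratio = 17.0 / 100 = 0.1700
New interval (same dose) = 21.8 / 0.1700 = 128.2 h

128 h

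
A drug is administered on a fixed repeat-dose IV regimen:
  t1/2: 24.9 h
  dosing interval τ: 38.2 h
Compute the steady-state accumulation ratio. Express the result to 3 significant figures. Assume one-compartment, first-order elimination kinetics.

k = ln2 / t½ = 0.693147 / 24.9 = 0.02784 h⁻¹
e^(−kτ) = e^(−0.02784 × 38.2) = 0.3452
Accumulation ratio R = 1 / (1 − e^(−kτ)) = 1 / (1 − 0.3452) = 1.527

1.53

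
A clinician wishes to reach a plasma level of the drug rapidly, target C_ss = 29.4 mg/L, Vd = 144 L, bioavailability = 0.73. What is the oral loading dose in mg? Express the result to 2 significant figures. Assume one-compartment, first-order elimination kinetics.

5800 mg

LD = Css × Vd / F = 29.4 × 144 / 0.73 = 5799 mg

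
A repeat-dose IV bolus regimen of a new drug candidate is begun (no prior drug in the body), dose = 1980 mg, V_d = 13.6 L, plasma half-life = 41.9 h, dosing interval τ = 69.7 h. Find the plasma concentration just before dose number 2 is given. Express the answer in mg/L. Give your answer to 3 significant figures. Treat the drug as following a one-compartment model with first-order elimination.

C₀ per dose = Dose / Vd = 1980 / 13.6 = 145.6 mg/L
k = ln2 / t½ = 0.693147 / 41.9 = 0.01654 h⁻¹
Fraction remaining after one interval: r = e^(−kτ) = e^(−0.01654 × 69.7) = 0.3157
Before dose 2, 1 dose has been given (aged 1τ).
C_trough = C₀ × r = 145.6 × 0.3157 = 45.97 mg/L

46.0 mg/L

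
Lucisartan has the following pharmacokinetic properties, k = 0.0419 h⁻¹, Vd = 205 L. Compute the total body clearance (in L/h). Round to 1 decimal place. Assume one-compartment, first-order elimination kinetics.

8.6 L/h

CL = k × Vd = 0.0419 × 205 = 8.590 L/h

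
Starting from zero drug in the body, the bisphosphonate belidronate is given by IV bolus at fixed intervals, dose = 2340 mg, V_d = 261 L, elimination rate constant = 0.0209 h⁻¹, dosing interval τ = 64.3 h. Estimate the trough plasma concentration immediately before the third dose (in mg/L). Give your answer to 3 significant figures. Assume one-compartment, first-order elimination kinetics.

C₀ per dose = Dose / Vd = 2340 / 261 = 8.966 mg/L
Fraction remaining after one interval: r = e^(−kτ) = e^(−0.02090 × 64.3) = 0.2608
Before dose 3, 2 doses have been given (aged 1τ, 2τ).
C_trough = C₀ × (r + r²) = 8.966 × (0.2608 + 0.06802) = 2.948 mg/L

2.95 mg/L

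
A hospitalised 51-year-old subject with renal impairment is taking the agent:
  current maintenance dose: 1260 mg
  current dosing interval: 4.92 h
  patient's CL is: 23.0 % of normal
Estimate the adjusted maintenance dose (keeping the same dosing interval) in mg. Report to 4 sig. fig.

289.8 mg

To keep the same average steady-state level, dosing rate must scale with clearance.
CL ratio = 23.0 / 100 = 0.2300
New dose (same interval) = 1260 × 0.2300 = 289.8 mg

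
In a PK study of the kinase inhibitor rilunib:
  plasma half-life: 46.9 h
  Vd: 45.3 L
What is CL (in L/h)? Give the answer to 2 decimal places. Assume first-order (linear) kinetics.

0.67 L/h

k = ln2 / t½ = 0.693147 / 46.9 = 0.01478 h⁻¹
CL = k × Vd = 0.01478 × 45.3 = 0.6695 L/h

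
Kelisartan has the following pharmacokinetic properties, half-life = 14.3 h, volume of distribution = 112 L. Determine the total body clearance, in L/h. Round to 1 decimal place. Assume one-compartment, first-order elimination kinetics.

5.4 L/h

k = ln2 / t½ = 0.693147 / 14.3 = 0.04847 h⁻¹
CL = k × Vd = 0.04847 × 112 = 5.429 L/h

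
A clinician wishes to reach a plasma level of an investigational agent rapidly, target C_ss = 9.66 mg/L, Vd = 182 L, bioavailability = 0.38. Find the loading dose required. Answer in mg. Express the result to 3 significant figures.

4630 mg

LD = Css × Vd / F = 9.66 × 182 / 0.38 = 4627 mg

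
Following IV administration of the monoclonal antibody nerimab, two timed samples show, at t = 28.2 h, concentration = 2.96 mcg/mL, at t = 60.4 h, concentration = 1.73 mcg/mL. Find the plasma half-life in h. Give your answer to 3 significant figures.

k = ln(C₁/C₂) / (t₂ − t₁) = ln(2.96/1.73) / (60.4 − 28.2)
  = 0.5371 / 32.20 = 0.01668 h⁻¹
t½ = ln2 / k = 0.693147 / 0.01668 = 41.56 h

41.6 h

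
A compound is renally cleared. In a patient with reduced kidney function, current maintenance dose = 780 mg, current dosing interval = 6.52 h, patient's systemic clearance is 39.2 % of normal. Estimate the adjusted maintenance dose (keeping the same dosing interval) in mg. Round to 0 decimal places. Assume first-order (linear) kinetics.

306 mg

To keep the same average steady-state level, dosing rate must scale with clearance.
CL ratio = 39.2 / 100 = 0.3920
New dose (same interval) = 780 × 0.3920 = 305.8 mg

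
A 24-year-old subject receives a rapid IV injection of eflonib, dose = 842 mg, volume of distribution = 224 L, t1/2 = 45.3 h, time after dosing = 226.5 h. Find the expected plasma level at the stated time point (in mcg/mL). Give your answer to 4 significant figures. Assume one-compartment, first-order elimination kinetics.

0.1175 mcg/mL

C₀ = Dose / Vd = 842.0 / 224 = 3.759 mg/L
k = ln2 / t½ = 0.693147 / 45.3 = 0.01530 h⁻¹
t / t½ = 226.5 / 45.3 = 5 half-lives
C = C₀ × (1/2)^5 = 3.759 × 0.03125 = 0.1175 mg/L
(0.1175 mg/L = 0.1175 mcg/mL)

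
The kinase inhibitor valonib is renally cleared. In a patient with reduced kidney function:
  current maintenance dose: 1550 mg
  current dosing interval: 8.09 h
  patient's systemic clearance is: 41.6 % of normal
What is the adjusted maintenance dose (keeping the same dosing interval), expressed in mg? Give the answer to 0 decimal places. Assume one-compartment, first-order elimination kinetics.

To keep the same average steady-state level, dosing rate must scale with clearance.
CL ratio = 41.6 / 100 = 0.4160
New dose (same interval) = 1550 × 0.4160 = 644.8 mg

645 mg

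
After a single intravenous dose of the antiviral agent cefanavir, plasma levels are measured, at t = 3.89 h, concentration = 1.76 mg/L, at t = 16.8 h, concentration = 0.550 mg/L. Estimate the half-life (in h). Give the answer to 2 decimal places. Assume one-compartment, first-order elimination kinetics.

k = ln(C₁/C₂) / (t₂ − t₁) = ln(1.76/0.550) / (16.8 − 3.89)
  = 1.163 / 12.91 = 0.09009 h⁻¹
t½ = ln2 / k = 0.693147 / 0.09009 = 7.694 h

7.69 h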